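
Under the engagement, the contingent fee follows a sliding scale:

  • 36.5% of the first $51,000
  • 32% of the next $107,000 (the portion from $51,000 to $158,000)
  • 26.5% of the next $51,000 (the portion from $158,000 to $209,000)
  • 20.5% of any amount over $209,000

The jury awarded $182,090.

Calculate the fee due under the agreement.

$59,238.85

First $51,000 at 36.5% = $18,615.00
Next $107,000 at 32% = $34,240.00
Remaining $24,090 at 26.5% = $6,383.85
Fee: $18,615.00 + $34,240.00 + $6,383.85 = $59,238.85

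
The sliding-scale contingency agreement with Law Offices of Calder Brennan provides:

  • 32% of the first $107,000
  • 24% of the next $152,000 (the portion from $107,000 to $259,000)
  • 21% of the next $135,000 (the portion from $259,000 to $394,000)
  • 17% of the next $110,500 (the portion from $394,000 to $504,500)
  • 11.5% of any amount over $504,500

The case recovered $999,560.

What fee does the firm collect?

$174,786.90

First $107,000 at 32% = $34,240.00
Next $152,000 at 24% = $36,480.00
Next $135,000 at 21% = $28,350.00
Next $110,500 at 17% = $18,785.00
Remaining $495,060 at 11.5% = $56,931.90
Fee: $34,240.00 + $36,480.00 + $28,350.00 + $18,785.00 + $56,931.90 = $174,786.90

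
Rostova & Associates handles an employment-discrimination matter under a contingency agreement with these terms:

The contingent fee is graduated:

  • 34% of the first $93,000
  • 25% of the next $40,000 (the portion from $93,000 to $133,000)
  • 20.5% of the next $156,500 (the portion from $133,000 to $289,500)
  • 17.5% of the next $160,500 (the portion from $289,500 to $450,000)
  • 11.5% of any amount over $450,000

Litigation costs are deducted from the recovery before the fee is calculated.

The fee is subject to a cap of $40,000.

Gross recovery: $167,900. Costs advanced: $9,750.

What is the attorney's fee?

Fee base (net of costs): $167,900 − $9,750 = $158,150
First $93,000 at 34% = $31,620.00
Next $40,000 at 25% = $10,000.00
Remaining $25,150 at 20.5% = $5,155.75
Fee: $31,620.00 + $10,000.00 + $5,155.75 = $46,775.75
$46,775.75 exceeds the $40,000 cap, so the fee is capped at $40,000.00.

$40,000.00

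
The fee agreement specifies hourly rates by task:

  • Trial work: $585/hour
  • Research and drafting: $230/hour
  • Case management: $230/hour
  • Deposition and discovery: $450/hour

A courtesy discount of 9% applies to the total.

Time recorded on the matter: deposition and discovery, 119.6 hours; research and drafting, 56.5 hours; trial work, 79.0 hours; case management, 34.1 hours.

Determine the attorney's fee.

Trial work: 79.0 × $585 = $46,215.00
Research and drafting: 56.5 × $230 = $12,995.00
Case management: 34.1 × $230 = $7,843.00
Deposition and discovery: 119.6 × $450 = $53,820.00
Subtotal: $120,873.00
Less 9% discount: −$10,878.57
Total: $120,873.00 − $10,878.57 = $109,994.43

$109,994.43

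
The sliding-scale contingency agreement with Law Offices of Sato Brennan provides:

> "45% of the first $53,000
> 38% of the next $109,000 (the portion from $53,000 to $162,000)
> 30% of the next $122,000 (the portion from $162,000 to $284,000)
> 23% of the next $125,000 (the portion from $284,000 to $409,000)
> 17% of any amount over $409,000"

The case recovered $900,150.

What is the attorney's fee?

$214,115.50

First $53,000 at 45% = $23,850.00
Next $109,000 at 38% = $41,420.00
Next $122,000 at 30% = $36,600.00
Next $125,000 at 23% = $28,750.00
Remaining $491,150 at 17% = $83,495.50
Fee: $23,850.00 + $41,420.00 + $36,600.00 + $28,750.00 + $83,495.50 = $214,115.50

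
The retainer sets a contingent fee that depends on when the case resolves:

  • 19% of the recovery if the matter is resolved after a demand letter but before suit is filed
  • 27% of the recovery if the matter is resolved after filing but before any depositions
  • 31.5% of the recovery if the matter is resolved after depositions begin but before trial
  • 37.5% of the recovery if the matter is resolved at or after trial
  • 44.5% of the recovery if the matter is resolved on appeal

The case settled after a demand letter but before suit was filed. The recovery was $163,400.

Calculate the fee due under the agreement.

$31,046.00

The matter settled after a demand letter but before suit was filed, so the 19% rate applies.
$163,400 × 19% = $31,046.00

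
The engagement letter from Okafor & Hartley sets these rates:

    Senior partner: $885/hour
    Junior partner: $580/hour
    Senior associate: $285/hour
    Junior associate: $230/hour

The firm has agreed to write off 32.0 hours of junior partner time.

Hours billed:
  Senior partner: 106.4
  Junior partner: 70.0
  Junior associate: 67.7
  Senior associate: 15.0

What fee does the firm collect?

$136,050.00

Senior partner: 106.4 × $885 = $94,164.00
Junior partner: 70.0 × $580 = $40,600.00
Senior associate: 15.0 × $285 = $4,275.00
Junior associate: 67.7 × $230 = $15,571.00
Subtotal: $154,610.00
Write-off: 32.0 × $580 = $18,560.00
Total: $154,610.00 − $18,560.00 = $136,050.00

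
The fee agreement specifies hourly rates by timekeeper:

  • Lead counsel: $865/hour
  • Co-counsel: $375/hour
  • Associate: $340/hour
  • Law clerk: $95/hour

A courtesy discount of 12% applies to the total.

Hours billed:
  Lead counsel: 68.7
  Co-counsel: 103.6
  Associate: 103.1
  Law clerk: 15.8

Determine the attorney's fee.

Lead counsel: 68.7 × $865 = $59,425.50
Co-counsel: 103.6 × $375 = $38,850.00
Associate: 103.1 × $340 = $35,054.00
Law clerk: 15.8 × $95 = $1,501.00
Subtotal: $134,830.50
Less 12% discount: −$16,179.66
Total: $134,830.50 − $16,179.66 = $118,650.84

$118,650.84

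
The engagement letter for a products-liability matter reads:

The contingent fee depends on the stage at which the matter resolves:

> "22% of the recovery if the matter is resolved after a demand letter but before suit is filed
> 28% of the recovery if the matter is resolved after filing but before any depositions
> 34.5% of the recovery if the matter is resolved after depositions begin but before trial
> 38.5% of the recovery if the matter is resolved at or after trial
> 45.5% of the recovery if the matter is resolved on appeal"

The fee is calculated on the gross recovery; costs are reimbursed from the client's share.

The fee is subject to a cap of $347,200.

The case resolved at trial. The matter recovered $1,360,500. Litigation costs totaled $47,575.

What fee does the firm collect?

Fee base is the gross recovery, $1,360,500; costs are reimbursed separately.
The matter resolved at trial, so the 38.5% rate applies.
$1,360,500 × 38.5% = $523,792.50
$523,792.50 exceeds the $347,200 cap, so the fee is capped at $347,200.00.

$347,200.00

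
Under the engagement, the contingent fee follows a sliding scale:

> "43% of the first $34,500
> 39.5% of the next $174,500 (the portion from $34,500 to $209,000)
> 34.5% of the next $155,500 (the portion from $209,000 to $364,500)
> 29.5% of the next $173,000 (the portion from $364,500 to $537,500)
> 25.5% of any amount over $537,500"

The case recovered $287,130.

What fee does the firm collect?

First $34,500 at 43% = $14,835.00
Next $174,500 at 39.5% = $68,927.50
Remaining $78,130 at 34.5% = $26,954.85
Fee: $14,835.00 + $68,927.50 + $26,954.85 = $110,717.35

$110,717.35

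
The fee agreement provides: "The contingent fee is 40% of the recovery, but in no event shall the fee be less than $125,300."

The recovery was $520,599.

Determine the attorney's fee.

$208,239.60

40% of $520,599 = $208,239.60
That exceeds the $125,300 minimum.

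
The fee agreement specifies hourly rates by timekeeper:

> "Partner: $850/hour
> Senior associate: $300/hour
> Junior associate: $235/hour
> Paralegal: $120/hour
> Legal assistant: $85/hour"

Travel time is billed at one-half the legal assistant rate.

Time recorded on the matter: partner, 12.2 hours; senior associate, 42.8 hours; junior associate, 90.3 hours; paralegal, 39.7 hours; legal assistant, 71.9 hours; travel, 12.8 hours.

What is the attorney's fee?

$55,850.00

Partner: 12.2 × $850 = $10,370.00
Senior associate: 42.8 × $300 = $12,840.00
Junior associate: 90.3 × $235 = $21,220.50
Paralegal: 39.7 × $120 = $4,764.00
Legal assistant: 71.9 × $85 = $6,111.50
Subtotal: $10,370.00 + $12,840.00 + $21,220.50 + $4,764.00 + $6,111.50 = $55,306.00
Travel: 12.8 × ($85 ÷ 2) = 12.8 × $42.50 = $544.00
Total: $55,306.00 + $544.00 = $55,850.00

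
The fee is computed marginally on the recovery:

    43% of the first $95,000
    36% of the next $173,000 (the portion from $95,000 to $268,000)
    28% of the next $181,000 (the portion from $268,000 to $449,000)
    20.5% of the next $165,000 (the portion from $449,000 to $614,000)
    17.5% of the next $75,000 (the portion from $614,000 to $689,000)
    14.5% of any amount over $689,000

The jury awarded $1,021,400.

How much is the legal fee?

First $95,000 at 43% = $40,850.00
Next $173,000 at 36% = $62,280.00
Next $181,000 at 28% = $50,680.00
Next $165,000 at 20.5% = $33,825.00
Next $75,000 at 17.5% = $13,125.00
Remaining $332,400 at 14.5% = $48,198.00
Fee: $40,850.00 + $62,280.00 + $50,680.00 + $33,825.00 + $13,125.00 + $48,198.00 = $248,958.00

$248,958.00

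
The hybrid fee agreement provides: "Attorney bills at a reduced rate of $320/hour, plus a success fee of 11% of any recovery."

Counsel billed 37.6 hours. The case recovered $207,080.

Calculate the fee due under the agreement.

$34,810.80

Hourly: 37.6 × $320 = $12,032.00
Success fee: 11% of $207,080 = $22,778.80
Total: $12,032.00 + $22,778.80 = $34,810.80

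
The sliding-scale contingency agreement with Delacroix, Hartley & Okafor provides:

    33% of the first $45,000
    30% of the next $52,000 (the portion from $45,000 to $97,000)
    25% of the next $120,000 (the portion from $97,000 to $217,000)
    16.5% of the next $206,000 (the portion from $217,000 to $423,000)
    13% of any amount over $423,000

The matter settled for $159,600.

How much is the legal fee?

First $45,000 at 33% = $14,850.00
Next $52,000 at 30% = $15,600.00
Remaining $62,600 at 25% = $15,650.00
Fee: $14,850.00 + $15,600.00 + $15,650.00 = $46,100.00

$46,100.00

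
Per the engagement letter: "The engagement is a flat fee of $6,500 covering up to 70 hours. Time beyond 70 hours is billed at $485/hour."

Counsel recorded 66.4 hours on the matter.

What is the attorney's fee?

66.4 hours is within the 70-hour scope; only the flat fee applies.

$6,500.00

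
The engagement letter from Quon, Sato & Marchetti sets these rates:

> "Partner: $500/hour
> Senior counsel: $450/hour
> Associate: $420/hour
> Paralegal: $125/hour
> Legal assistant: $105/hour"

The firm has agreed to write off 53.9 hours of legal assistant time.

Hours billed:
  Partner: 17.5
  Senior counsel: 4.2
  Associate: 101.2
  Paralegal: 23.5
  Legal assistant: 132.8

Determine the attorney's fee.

$64,366.00

Partner: 17.5 × $500 = $8,750.00
Senior counsel: 4.2 × $450 = $1,890.00
Associate: 101.2 × $420 = $42,504.00
Paralegal: 23.5 × $125 = $2,937.50
Legal assistant: 132.8 × $105 = $13,944.00
Subtotal: $70,025.50
Write-off: 53.9 × $105 = $5,659.50
Total: $70,025.50 − $5,659.50 = $64,366.00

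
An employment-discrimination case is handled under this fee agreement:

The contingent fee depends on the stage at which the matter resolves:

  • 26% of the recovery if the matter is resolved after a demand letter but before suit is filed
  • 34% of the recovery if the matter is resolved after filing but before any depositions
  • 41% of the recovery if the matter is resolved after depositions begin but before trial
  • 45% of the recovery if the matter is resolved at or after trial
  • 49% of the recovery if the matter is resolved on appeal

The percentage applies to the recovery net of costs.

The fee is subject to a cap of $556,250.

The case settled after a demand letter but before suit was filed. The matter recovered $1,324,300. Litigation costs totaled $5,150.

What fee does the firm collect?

$342,979.00

Fee base (net of costs): $1,324,300 − $5,150 = $1,319,150
The matter settled after a demand letter but before suit was filed, so the 26% rate applies.
$1,319,150 × 26% = $342,979.00
$342,979.00 is under the $556,250 cap.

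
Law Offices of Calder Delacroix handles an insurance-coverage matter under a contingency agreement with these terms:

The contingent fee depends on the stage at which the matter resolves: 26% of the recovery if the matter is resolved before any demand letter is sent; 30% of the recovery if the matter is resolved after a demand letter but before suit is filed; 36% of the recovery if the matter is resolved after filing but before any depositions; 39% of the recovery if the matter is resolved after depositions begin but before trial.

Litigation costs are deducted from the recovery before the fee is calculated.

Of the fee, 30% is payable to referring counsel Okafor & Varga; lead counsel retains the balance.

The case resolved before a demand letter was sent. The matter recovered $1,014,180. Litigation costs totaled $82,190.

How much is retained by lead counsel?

Fee base (net of costs): $1,014,180 − $82,190 = $931,990
The matter resolved before a demand letter was sent, so the 26% rate applies.
$931,990 × 26% = $242,317.40
Referral share: 30% of $242,317.40 = $72,695.22; lead counsel retains $242,317.40 − $72,695.22 = $169,622.18.

$169,622.18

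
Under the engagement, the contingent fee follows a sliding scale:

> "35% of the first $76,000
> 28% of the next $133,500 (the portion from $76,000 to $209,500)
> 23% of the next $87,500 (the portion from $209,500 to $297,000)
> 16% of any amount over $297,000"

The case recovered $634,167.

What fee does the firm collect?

First $76,000 at 35% = $26,600.00
Next $133,500 at 28% = $37,380.00
Next $87,500 at 23% = $20,125.00
Remaining $337,167 at 16% = $53,946.72
Fee: $26,600.00 + $37,380.00 + $20,125.00 + $53,946.72 = $138,051.72

$138,051.72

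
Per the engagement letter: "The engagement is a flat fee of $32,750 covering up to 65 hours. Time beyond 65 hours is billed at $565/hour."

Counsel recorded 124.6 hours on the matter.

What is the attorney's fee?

Flat fee: $32,750.00
Excess hours: 124.6 − 65 = 59.6
Overrun: 59.6 × $565 = $33,674.00
Total: $32,750.00 + $33,674.00 = $66,424.00

$66,424.00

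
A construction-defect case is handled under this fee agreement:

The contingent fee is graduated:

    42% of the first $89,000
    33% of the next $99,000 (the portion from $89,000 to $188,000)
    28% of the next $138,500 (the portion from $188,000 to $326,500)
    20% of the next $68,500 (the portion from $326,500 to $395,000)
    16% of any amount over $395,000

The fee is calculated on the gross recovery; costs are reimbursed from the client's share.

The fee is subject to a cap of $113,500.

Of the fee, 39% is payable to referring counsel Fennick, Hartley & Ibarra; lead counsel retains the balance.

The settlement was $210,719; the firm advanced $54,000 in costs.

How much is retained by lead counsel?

$46,610.91

Fee base is the gross recovery, $210,719; costs are reimbursed separately.
First $89,000 at 42% = $37,380.00
Next $99,000 at 33% = $32,670.00
Remaining $22,719 at 28% = $6,361.32
Fee: $37,380.00 + $32,670.00 + $6,361.32 = $76,411.32
$76,411.32 is under the $113,500 cap.
Referral share: 39% of $76,411.32 = $29,800.41; lead counsel retains $76,411.32 − $29,800.41 = $46,610.91.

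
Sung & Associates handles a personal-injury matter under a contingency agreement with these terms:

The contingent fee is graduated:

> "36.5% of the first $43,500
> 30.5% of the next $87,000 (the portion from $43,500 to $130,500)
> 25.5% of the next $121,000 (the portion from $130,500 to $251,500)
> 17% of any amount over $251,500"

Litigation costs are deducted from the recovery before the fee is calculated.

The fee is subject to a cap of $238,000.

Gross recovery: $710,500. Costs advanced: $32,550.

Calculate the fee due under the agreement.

Fee base (net of costs): $710,500 − $32,550 = $677,950
First $43,500 at 36.5% = $15,877.50
Next $87,000 at 30.5% = $26,535.00
Next $121,000 at 25.5% = $30,855.00
Remaining $426,450 at 17% = $72,496.50
Fee: $15,877.50 + $26,535.00 + $30,855.00 + $72,496.50 = $145,764.00
$145,764.00 is under the $238,000 cap.

$145,764.00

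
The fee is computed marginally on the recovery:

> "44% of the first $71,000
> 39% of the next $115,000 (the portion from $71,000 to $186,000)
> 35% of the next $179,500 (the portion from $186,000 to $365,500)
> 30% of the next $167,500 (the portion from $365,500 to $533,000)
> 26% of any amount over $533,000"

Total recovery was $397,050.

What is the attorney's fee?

First $71,000 at 44% = $31,240.00
Next $115,000 at 39% = $44,850.00
Next $179,500 at 35% = $62,825.00
Remaining $31,550 at 30% = $9,465.00
Fee: $31,240.00 + $44,850.00 + $62,825.00 + $9,465.00 = $148,380.00

$148,380.00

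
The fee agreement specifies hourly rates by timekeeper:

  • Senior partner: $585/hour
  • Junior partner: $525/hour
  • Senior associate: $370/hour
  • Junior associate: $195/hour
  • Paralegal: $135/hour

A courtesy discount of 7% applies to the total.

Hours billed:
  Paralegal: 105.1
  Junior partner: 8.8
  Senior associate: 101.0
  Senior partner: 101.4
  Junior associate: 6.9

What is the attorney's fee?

Senior partner: 101.4 × $585 = $59,319.00
Junior partner: 8.8 × $525 = $4,620.00
Senior associate: 101.0 × $370 = $37,370.00
Junior associate: 6.9 × $195 = $1,345.50
Paralegal: 105.1 × $135 = $14,188.50
Subtotal: $116,843.00
Less 7% discount: −$8,179.01
Total: $116,843.00 − $8,179.01 = $108,663.99

$108,663.99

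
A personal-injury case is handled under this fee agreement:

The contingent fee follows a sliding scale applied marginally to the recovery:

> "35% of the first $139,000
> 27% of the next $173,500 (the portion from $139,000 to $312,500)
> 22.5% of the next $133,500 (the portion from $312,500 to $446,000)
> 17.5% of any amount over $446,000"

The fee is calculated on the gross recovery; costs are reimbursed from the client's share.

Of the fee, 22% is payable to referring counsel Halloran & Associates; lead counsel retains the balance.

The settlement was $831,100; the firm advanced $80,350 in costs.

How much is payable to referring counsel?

$42,443.50

Fee base is the gross recovery, $831,100; costs are reimbursed separately.
First $139,000 at 35% = $48,650.00
Next $173,500 at 27% = $46,845.00
Next $133,500 at 22.5% = $30,037.50
Remaining $385,100 at 17.5% = $67,392.50
Fee: $48,650.00 + $46,845.00 + $30,037.50 + $67,392.50 = $192,925.00
Referral share: 22% of $192,925.00 = $42,443.50; lead counsel retains $192,925.00 − $42,443.50 = $150,481.50.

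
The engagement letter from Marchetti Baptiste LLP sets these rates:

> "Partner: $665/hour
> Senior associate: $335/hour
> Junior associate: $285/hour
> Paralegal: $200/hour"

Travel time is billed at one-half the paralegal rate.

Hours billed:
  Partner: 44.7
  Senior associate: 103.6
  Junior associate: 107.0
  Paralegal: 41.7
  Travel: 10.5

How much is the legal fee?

$104,316.50

Partner: 44.7 × $665 = $29,725.50
Senior associate: 103.6 × $335 = $34,706.00
Junior associate: 107.0 × $285 = $30,495.00
Paralegal: 41.7 × $200 = $8,340.00
Subtotal: $29,725.50 + $34,706.00 + $30,495.00 + $8,340.00 = $103,266.50
Travel: 10.5 × ($200 ÷ 2) = 10.5 × $100.00 = $1,050.00
Total: $103,266.50 + $1,050.00 = $104,316.50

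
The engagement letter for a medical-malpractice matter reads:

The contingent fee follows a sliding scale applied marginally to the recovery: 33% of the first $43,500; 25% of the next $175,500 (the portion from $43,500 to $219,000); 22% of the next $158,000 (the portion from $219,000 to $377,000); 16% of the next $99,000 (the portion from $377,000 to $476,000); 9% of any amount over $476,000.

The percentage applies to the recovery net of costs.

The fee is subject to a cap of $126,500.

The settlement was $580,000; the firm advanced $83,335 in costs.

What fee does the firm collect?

Fee base (net of costs): $580,000 − $83,335 = $496,665
First $43,500 at 33% = $14,355.00
Next $175,500 at 25% = $43,875.00
Next $158,000 at 22% = $34,760.00
Next $99,000 at 16% = $15,840.00
Remaining $20,665 at 9% = $1,859.85
Fee: $14,355.00 + $43,875.00 + $34,760.00 + $15,840.00 + $1,859.85 = $110,689.85
$110,689.85 is under the $126,500 cap.

$110,689.85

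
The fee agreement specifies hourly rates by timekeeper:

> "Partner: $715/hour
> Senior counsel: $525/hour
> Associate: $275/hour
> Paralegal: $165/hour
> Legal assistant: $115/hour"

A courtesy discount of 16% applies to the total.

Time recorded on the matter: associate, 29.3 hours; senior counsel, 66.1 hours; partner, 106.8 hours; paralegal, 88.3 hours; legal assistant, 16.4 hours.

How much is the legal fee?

$113,885.10

Partner: 106.8 × $715 = $76,362.00
Senior counsel: 66.1 × $525 = $34,702.50
Associate: 29.3 × $275 = $8,057.50
Paralegal: 88.3 × $165 = $14,569.50
Legal assistant: 16.4 × $115 = $1,886.00
Subtotal: $135,577.50
Less 16% discount: −$21,692.40
Total: $135,577.50 − $21,692.40 = $113,885.10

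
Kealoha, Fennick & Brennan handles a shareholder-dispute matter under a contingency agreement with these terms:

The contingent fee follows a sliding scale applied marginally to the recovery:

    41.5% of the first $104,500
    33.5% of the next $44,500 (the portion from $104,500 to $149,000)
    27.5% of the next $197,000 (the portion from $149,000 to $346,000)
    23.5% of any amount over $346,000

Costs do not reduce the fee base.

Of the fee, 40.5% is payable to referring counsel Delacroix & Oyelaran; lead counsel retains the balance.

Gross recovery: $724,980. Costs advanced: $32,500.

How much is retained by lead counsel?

$119,898.63

Fee base is the gross recovery, $724,980; costs are reimbursed separately.
First $104,500 at 41.5% = $43,367.50
Next $44,500 at 33.5% = $14,907.50
Next $197,000 at 27.5% = $54,175.00
Remaining $378,980 at 23.5% = $89,060.30
Fee: $43,367.50 + $14,907.50 + $54,175.00 + $89,060.30 = $201,510.30
Referral share: 40.5% of $201,510.30 = $81,611.67; lead counsel retains $201,510.30 − $81,611.67 = $119,898.63.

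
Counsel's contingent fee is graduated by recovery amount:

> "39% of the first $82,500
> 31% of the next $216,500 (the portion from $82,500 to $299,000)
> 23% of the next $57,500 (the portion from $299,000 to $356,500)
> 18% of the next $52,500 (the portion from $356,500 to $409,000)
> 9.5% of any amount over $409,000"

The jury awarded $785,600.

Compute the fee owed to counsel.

$157,742.00

First $82,500 at 39% = $32,175.00
Next $216,500 at 31% = $67,115.00
Next $57,500 at 23% = $13,225.00
Next $52,500 at 18% = $9,450.00
Remaining $376,600 at 9.5% = $35,777.00
Fee: $32,175.00 + $67,115.00 + $13,225.00 + $9,450.00 + $35,777.00 = $157,742.00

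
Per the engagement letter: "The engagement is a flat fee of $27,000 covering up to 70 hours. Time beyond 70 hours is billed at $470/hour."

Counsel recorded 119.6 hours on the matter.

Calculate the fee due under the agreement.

Flat fee: $27,000.00
Excess hours: 119.6 − 70 = 49.6
Overrun: 49.6 × $470 = $23,312.00
Total: $27,000.00 + $23,312.00 = $50,312.00

$50,312.00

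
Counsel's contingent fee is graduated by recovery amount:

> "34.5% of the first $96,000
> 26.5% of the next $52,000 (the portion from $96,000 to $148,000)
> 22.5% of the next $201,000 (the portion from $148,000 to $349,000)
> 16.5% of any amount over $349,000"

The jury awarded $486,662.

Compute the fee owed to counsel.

$114,839.23

First $96,000 at 34.5% = $33,120.00
Next $52,000 at 26.5% = $13,780.00
Next $201,000 at 22.5% = $45,225.00
Remaining $137,662 at 16.5% = $22,714.23
Fee: $33,120.00 + $13,780.00 + $45,225.00 + $22,714.23 = $114,839.23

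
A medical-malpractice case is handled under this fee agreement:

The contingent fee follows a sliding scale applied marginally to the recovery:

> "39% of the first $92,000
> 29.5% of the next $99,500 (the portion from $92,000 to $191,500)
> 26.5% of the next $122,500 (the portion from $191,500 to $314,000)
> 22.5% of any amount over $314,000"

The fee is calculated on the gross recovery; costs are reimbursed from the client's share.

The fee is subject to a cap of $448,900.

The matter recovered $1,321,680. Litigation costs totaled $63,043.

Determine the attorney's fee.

Fee base is the gross recovery, $1,321,680; costs are reimbursed separately.
First $92,000 at 39% = $35,880.00
Next $99,500 at 29.5% = $29,352.50
Next $122,500 at 26.5% = $32,462.50
Remaining $1,007,680 at 22.5% = $226,728.00
Fee: $35,880.00 + $29,352.50 + $32,462.50 + $226,728.00 = $324,423.00
$324,423.00 is under the $448,900 cap.

$324,423.00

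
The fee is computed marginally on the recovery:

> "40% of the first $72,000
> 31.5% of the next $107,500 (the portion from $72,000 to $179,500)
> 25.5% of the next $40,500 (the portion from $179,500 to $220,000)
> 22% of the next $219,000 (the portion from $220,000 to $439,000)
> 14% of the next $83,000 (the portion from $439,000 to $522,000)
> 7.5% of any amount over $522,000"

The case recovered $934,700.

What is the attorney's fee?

First $72,000 at 40% = $28,800.00
Next $107,500 at 31.5% = $33,862.50
Next $40,500 at 25.5% = $10,327.50
Next $219,000 at 22% = $48,180.00
Next $83,000 at 14% = $11,620.00
Remaining $412,700 at 7.5% = $30,952.50
Fee: $28,800.00 + $33,862.50 + $10,327.50 + $48,180.00 + $11,620.00 + $30,952.50 = $163,742.50

$163,742.50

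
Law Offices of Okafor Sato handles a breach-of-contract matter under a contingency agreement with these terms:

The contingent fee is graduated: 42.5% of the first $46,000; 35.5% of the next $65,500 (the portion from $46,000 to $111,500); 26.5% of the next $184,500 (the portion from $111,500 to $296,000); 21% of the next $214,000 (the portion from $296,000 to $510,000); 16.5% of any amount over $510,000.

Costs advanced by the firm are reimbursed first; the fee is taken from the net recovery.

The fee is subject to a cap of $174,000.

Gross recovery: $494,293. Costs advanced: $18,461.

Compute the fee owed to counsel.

Fee base (net of costs): $494,293 − $18,461 = $475,832
First $46,000 at 42.5% = $19,550.00
Next $65,500 at 35.5% = $23,252.50
Next $184,500 at 26.5% = $48,892.50
Remaining $179,832 at 21% = $37,764.72
Fee: $19,550.00 + $23,252.50 + $48,892.50 + $37,764.72 = $129,459.72
$129,459.72 is under the $174,000 cap.

$129,459.72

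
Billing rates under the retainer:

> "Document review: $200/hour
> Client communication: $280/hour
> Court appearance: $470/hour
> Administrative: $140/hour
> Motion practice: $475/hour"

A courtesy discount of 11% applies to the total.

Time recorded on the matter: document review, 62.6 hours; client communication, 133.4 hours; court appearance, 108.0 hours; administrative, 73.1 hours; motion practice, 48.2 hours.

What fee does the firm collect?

$119,047.29

Document review: 62.6 × $200 = $12,520.00
Client communication: 133.4 × $280 = $37,352.00
Court appearance: 108.0 × $470 = $50,760.00
Administrative: 73.1 × $140 = $10,234.00
Motion practice: 48.2 × $475 = $22,895.00
Subtotal: $133,761.00
Less 11% discount: −$14,713.71
Total: $133,761.00 − $14,713.71 = $119,047.29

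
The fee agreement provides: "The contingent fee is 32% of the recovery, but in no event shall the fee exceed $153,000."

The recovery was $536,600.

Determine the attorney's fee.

$153,000.00

32% of $536,600 = $171,712.00
That exceeds the $153,000 cap, so the fee is capped at $153,000.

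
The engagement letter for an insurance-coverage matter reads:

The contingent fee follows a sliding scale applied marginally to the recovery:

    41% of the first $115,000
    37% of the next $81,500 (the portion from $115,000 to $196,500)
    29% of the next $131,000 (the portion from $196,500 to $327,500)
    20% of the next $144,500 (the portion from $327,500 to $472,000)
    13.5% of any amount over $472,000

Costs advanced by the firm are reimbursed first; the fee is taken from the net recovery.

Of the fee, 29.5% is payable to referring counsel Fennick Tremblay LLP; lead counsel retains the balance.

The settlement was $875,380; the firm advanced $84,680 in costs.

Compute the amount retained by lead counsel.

$131,989.75

Fee base (net of costs): $875,380 − $84,680 = $790,700
First $115,000 at 41% = $47,150.00
Next $81,500 at 37% = $30,155.00
Next $131,000 at 29% = $37,990.00
Next $144,500 at 20% = $28,900.00
Remaining $318,700 at 13.5% = $43,024.50
Fee: $47,150.00 + $30,155.00 + $37,990.00 + $28,900.00 + $43,024.50 = $187,219.50
Referral share: 29.5% of $187,219.50 = $55,229.75; lead counsel retains $187,219.50 − $55,229.75 = $131,989.75.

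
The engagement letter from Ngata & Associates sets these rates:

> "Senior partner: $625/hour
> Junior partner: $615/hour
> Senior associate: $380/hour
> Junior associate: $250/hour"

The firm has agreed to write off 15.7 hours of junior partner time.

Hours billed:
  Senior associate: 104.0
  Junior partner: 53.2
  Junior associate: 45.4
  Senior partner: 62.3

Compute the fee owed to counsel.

Senior partner: 62.3 × $625 = $38,937.50
Junior partner: 53.2 × $615 = $32,718.00
Senior associate: 104.0 × $380 = $39,520.00
Junior associate: 45.4 × $250 = $11,350.00
Subtotal: $122,525.50
Write-off: 15.7 × $615 = $9,655.50
Total: $122,525.50 − $9,655.50 = $112,870.00

$112,870.00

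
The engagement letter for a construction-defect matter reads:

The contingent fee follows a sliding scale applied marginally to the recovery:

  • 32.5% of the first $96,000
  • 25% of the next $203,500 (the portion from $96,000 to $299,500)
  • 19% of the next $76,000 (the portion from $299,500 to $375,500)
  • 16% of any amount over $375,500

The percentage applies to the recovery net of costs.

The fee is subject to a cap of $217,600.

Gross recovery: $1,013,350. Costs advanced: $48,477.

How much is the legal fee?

Fee base (net of costs): $1,013,350 − $48,477 = $964,873
First $96,000 at 32.5% = $31,200.00
Next $203,500 at 25% = $50,875.00
Next $76,000 at 19% = $14,440.00
Remaining $589,373 at 16% = $94,299.68
Fee: $31,200.00 + $50,875.00 + $14,440.00 + $94,299.68 = $190,814.68
$190,814.68 is under the $217,600 cap.

$190,814.68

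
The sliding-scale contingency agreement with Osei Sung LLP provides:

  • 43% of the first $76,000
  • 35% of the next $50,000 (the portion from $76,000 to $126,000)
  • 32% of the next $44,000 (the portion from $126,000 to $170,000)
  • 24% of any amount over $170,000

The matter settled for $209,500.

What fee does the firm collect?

First $76,000 at 43% = $32,680.00
Next $50,000 at 35% = $17,500.00
Next $44,000 at 32% = $14,080.00
Remaining $39,500 at 24% = $9,480.00
Fee: $32,680.00 + $17,500.00 + $14,080.00 + $9,480.00 = $73,740.00

$73,740.00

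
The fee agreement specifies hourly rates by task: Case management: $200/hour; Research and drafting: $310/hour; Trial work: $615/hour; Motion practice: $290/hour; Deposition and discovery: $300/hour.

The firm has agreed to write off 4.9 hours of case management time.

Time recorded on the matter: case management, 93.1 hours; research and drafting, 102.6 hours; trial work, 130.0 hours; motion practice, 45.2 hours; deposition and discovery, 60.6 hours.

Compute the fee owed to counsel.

$160,684.00

Case management: 93.1 × $200 = $18,620.00
Research and drafting: 102.6 × $310 = $31,806.00
Trial work: 130.0 × $615 = $79,950.00
Motion practice: 45.2 × $290 = $13,108.00
Deposition and discovery: 60.6 × $300 = $18,180.00
Subtotal: $161,664.00
Write-off: 4.9 × $200 = $980.00
Total: $161,664.00 − $980.00 = $160,684.00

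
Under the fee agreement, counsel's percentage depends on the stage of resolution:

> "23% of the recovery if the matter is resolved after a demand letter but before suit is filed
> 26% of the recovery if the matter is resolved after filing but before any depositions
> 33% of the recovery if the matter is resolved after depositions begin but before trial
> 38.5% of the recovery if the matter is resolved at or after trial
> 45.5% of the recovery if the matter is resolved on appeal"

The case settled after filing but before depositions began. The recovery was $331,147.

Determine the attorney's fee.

The matter settled after filing but before depositions began, so the 26% rate applies.
$331,147 × 26% = $86,098.22

$86,098.22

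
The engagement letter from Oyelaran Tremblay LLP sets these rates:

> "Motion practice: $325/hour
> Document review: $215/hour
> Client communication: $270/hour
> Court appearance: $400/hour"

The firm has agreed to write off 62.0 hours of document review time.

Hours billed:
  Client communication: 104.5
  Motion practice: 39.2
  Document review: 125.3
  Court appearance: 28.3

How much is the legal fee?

$65,884.50

Motion practice: 39.2 × $325 = $12,740.00
Document review: 125.3 × $215 = $26,939.50
Client communication: 104.5 × $270 = $28,215.00
Court appearance: 28.3 × $400 = $11,320.00
Subtotal: $79,214.50
Write-off: 62.0 × $215 = $13,330.00
Total: $79,214.50 − $13,330.00 = $65,884.50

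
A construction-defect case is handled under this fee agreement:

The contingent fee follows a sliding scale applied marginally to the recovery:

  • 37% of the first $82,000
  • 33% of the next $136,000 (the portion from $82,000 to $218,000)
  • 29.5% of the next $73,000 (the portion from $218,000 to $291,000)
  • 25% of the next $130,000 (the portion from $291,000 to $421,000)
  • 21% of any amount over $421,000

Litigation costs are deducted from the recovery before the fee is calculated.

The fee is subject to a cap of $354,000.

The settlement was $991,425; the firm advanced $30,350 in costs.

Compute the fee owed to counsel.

Fee base (net of costs): $991,425 − $30,350 = $961,075
First $82,000 at 37% = $30,340.00
Next $136,000 at 33% = $44,880.00
Next $73,000 at 29.5% = $21,535.00
Next $130,000 at 25% = $32,500.00
Remaining $540,075 at 21% = $113,415.75
Fee: $30,340.00 + $44,880.00 + $21,535.00 + $32,500.00 + $113,415.75 = $242,670.75
$242,670.75 is under the $354,000 cap.

$242,670.75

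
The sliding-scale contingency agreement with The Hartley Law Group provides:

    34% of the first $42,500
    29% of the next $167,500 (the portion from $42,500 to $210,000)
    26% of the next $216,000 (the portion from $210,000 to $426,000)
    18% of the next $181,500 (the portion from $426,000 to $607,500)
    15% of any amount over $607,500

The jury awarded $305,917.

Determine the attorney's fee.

$87,963.42

First $42,500 at 34% = $14,450.00
Next $167,500 at 29% = $48,575.00
Remaining $95,917 at 26% = $24,938.42
Fee: $14,450.00 + $48,575.00 + $24,938.42 = $87,963.42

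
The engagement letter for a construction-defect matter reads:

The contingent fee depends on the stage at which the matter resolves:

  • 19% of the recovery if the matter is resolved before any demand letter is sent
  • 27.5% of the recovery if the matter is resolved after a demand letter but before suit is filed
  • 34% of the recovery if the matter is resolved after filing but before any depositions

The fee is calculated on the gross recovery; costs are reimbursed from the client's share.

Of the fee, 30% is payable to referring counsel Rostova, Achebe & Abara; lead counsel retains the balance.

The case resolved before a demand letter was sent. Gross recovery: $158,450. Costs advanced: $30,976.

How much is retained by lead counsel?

$21,073.85

Fee base is the gross recovery, $158,450; costs are reimbursed separately.
The matter resolved before a demand letter was sent, so the 19% rate applies.
$158,450 × 19% = $30,105.50
Referral share: 30% of $30,105.50 = $9,031.65; lead counsel retains $30,105.50 − $9,031.65 = $21,073.85.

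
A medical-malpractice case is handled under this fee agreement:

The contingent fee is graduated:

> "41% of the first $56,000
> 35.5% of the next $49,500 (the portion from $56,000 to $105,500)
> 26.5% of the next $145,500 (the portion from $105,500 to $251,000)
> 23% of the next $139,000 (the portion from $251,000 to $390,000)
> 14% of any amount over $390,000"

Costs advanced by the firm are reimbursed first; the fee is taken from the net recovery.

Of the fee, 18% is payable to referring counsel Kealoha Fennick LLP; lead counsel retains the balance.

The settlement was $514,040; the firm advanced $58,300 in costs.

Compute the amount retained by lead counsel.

$98,616.15

Fee base (net of costs): $514,040 − $58,300 = $455,740
First $56,000 at 41% = $22,960.00
Next $49,500 at 35.5% = $17,572.50
Next $145,500 at 26.5% = $38,557.50
Next $139,000 at 23% = $31,970.00
Remaining $65,740 at 14% = $9,203.60
Fee: $22,960.00 + $17,572.50 + $38,557.50 + $31,970.00 + $9,203.60 = $120,263.60
Referral share: 18% of $120,263.60 = $21,647.45; lead counsel retains $120,263.60 − $21,647.45 = $98,616.15.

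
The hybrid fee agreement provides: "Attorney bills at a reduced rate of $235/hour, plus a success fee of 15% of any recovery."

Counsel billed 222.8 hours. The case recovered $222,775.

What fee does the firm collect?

$85,774.25

Hourly: 222.8 × $235 = $52,358.00
Success fee: 15% of $222,775 = $33,416.25
Total: $52,358.00 + $33,416.25 = $85,774.25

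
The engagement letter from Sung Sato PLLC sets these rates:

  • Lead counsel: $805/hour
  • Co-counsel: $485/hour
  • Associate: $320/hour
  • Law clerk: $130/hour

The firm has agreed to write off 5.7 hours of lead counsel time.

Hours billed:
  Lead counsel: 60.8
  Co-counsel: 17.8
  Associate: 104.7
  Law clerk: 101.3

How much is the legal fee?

Lead counsel: 60.8 × $805 = $48,944.00
Co-counsel: 17.8 × $485 = $8,633.00
Associate: 104.7 × $320 = $33,504.00
Law clerk: 101.3 × $130 = $13,169.00
Subtotal: $104,250.00
Write-off: 5.7 × $805 = $4,588.50
Total: $104,250.00 − $4,588.50 = $99,661.50

$99,661.50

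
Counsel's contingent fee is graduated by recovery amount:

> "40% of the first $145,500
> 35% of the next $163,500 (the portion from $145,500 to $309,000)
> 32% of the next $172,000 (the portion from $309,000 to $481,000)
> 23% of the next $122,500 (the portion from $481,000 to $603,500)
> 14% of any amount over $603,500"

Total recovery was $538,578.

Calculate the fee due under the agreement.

First $145,500 at 40% = $58,200.00
Next $163,500 at 35% = $57,225.00
Next $172,000 at 32% = $55,040.00
Remaining $57,578 at 23% = $13,242.94
Fee: $58,200.00 + $57,225.00 + $55,040.00 + $13,242.94 = $183,707.94

$183,707.94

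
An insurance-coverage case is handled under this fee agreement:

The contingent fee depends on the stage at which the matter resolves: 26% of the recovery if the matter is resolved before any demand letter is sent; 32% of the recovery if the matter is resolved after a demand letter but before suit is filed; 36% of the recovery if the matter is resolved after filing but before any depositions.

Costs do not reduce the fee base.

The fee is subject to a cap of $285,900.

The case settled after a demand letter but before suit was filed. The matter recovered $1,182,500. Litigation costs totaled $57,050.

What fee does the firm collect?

$285,900.00

Fee base is the gross recovery, $1,182,500; costs are reimbursed separately.
The matter settled after a demand letter but before suit was filed, so the 32% rate applies.
$1,182,500 × 32% = $378,400.00
$378,400.00 exceeds the $285,900 cap, so the fee is capped at $285,900.00.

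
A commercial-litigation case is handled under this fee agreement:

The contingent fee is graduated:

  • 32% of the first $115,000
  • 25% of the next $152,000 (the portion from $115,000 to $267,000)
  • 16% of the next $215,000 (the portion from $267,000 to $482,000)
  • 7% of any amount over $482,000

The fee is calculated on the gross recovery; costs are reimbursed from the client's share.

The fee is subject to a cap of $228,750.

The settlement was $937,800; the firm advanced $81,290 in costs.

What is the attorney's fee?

Fee base is the gross recovery, $937,800; costs are reimbursed separately.
First $115,000 at 32% = $36,800.00
Next $152,000 at 25% = $38,000.00
Next $215,000 at 16% = $34,400.00
Remaining $455,800 at 7% = $31,906.00
Fee: $36,800.00 + $38,000.00 + $34,400.00 + $31,906.00 = $141,106.00
$141,106.00 is under the $228,750 cap.

$141,106.00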